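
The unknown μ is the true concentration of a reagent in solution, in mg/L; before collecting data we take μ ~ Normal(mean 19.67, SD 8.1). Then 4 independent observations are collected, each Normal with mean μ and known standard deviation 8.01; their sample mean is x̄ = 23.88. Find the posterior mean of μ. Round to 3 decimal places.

Posterior mean ≈ 23.053

Prior precision 1/τ₀² = 1/8.1² = 0.0152416; data precision n/σ² = 4/8.01² = 0.0623440.
Posterior precision = 0.0152416 + 0.0623440 = 0.0775856.
Posterior mean = (0.0152416·19.67 + 0.0623440·23.88) / 0.0775856 = 23.053.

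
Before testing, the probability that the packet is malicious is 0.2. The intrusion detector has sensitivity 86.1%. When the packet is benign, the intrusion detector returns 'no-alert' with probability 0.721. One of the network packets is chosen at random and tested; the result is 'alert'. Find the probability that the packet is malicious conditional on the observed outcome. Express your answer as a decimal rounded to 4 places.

P(H | E) ≈ 0.4355

Write H for 'the packet is malicious'. Prior odds H:¬H = 0.2/0.8 = 0.25000. For the 'alert' outcome, the likelihood ratio is 0.861/0.279 = 3.0860.
Posterior odds = 0.25000 × 3.0860 = 0.77151, so P(H|E) = 0.77151/(1+0.77151) = 0.4355.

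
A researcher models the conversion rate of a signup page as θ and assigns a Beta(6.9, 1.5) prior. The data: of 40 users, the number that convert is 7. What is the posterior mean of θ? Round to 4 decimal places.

Observing 7 successes and 33 failures updates Beta(6.9, 1.5) by adding the success and failure counts to the two shape parameters: α = 6.9+7 = 13.9, β = 1.5+33 = 34.5.
Posterior mean = α/(α+β) = 13.9/48.4 = 0.2872.

Posterior mean ≈ 0.2872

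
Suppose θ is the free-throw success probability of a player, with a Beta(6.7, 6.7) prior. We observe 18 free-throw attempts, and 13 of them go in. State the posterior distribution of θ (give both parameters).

Posterior: Beta(19.7, 11.7)

Observing 13 successes and 5 failures updates Beta(6.7, 6.7) by adding the success and failure counts to the two shape parameters: α = 6.7+13 = 19.7, β = 6.7+5 = 11.7.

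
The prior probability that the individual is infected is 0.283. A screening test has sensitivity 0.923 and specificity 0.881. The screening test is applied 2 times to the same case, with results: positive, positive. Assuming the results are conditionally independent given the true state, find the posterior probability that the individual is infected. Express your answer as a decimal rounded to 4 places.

Posterior P(H) ≈ 0.9596

Let H be the event that the individual is infected; start with P(H) = 0.283. P('positive'|H) = 0.923, P('positive'|¬H) = 0.119.
Update on result 1 ('positive'): P(H) ← 0.923·0.2830 / (0.923·0.2830 + 0.119·0.7170) = 0.26121/0.34653 = 0.7538.
Update on result 2 ('positive'): P(H) ← 0.923·0.7538 / (0.923·0.7538 + 0.119·0.2462) = 0.69574/0.72504 = 0.9596.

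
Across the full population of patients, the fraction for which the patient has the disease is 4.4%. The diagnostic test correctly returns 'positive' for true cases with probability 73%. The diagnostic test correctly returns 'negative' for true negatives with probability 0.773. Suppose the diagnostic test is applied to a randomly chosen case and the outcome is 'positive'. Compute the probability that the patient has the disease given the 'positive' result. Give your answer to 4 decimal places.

Write H for 'the patient has the disease'. Prior odds H:¬H = 0.044/0.956 = 0.046025. For the 'positive' outcome, the likelihood ratio is 0.73/0.227 = 3.2159.
Posterior odds = 0.046025 × 3.2159 = 0.14801, so P(H|E) = 0.14801/(1+0.14801) = 0.1289.

P(H | E) ≈ 0.1289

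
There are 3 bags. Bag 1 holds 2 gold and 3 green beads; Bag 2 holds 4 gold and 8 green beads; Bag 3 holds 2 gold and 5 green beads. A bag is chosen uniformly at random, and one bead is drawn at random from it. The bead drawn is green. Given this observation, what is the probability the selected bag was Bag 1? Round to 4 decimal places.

Tabulate prior·likelihood by source: [1] prior 0.333333, lik 0.6, product 0.2000; [2] prior 0.333333, lik 0.6667, product 0.2222; [3] prior 0.333333, lik 0.7143, product 0.2381.
Normalizing constant = 0.66032; the posterior for Bag 1 is its product over the sum, 0.2000/0.66032 = 0.3029.

Posterior probability ≈ 0.3029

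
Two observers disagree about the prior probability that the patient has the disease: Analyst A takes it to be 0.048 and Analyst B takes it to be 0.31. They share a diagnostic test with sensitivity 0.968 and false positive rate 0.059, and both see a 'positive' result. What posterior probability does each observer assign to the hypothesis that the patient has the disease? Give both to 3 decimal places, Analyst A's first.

Analyst A: 0.453; Analyst B: 0.881

The likelihood ratio for a 'positive' result is 0.968/0.059 = 16.407.
Analyst A: prior odds 0.048/0.952 = 0.050420; posterior odds 0.82723; posterior probability 0.453.
Analyst B: prior odds 0.31/0.69 = 0.44928; posterior odds 7.3712; posterior probability 0.881.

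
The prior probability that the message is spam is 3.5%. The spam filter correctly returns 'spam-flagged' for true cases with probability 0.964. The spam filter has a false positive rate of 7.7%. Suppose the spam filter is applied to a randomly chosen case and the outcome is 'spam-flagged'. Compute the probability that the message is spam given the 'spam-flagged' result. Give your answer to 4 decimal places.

P(H | E) ≈ 0.3123

Let H be the event that the message is spam. P(H) = 0.035, so P(¬H) = 0.965. With E the 'spam-flagged' result, P(E|H) = 0.964 and P(E|¬H) = 0.077.
P(E) = 0.964·0.035 + 0.077·0.965 = 0.033740 + 0.074305 = 0.10805.
By Bayes' theorem, P(H|E) = 0.033740 / 0.10805 = 0.3123.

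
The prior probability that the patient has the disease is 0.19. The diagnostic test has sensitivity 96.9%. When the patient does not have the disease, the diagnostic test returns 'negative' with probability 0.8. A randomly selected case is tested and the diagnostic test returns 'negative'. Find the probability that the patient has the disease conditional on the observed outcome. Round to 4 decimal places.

Let H be the event that the patient has the disease. P(H) = 0.19, so P(¬H) = 0.81. With E the 'negative' result, P(E|H) = 0.031 and P(E|¬H) = 0.8.
P(E) = 0.031·0.19 + 0.8·0.81 = 0.0058900 + 0.64800 = 0.65389.
By Bayes' theorem, P(H|E) = 0.0058900 / 0.65389 = 0.0090.

P(H | E) ≈ 0.0090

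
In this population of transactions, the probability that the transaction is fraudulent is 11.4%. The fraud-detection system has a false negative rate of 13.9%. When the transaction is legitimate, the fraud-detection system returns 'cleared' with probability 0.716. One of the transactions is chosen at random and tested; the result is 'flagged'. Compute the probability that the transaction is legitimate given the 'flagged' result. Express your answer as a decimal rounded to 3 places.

Write H for 'the transaction is fraudulent'. Prior odds H:¬H = 0.114/0.886 = 0.12867. For the 'flagged' outcome, the likelihood ratio is 0.861/0.284 = 3.0317.
Posterior odds = 0.12867 × 3.0317 = 0.39008, so P(H|E) = 0.39008/(1+0.39008) = 0.281. Then P(¬H|E) = 1 − 0.281 = 0.719.

P(¬H | E) ≈ 0.719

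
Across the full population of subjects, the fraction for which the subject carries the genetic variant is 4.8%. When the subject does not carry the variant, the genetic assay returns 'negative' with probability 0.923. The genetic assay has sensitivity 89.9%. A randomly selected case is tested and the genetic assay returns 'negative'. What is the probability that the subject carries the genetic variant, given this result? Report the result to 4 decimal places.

Let H be the event that the subject carries the genetic variant. P(H) = 0.048, so P(¬H) = 0.952. With E the 'negative' result, P(E|H) = 0.101 and P(E|¬H) = 0.923.
P(E) = 0.101·0.048 + 0.923·0.952 = 0.0048480 + 0.87870 = 0.88354.
By Bayes' theorem, P(H|E) = 0.0048480 / 0.88354 = 0.0055.

P(H | E) ≈ 0.0055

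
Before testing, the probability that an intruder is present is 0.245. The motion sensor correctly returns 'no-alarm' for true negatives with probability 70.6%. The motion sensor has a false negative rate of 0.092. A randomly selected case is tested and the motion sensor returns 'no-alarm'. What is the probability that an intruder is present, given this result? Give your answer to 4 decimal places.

Write H for 'an intruder is present'. Prior odds H:¬H = 0.245/0.755 = 0.32450. For the 'no-alarm' outcome, the likelihood ratio is 0.092/0.706 = 0.13031.
Posterior odds = 0.32450 × 0.13031 = 0.042287, so P(H|E) = 0.042287/(1+0.042287) = 0.0406.

P(H | E) ≈ 0.0406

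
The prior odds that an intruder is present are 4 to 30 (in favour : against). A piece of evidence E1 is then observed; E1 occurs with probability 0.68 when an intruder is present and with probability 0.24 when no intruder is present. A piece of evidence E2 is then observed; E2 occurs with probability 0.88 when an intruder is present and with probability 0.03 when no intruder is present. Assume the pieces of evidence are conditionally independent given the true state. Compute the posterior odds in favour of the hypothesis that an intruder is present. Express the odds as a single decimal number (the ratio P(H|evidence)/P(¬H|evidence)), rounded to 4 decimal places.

Posterior odds ≈ 11.0815

Prior odds = 4/30 = 0.13333.
Likelihood ratio for E1 = 0.68/0.24 = 2.8333.
Likelihood ratio for E2 = 0.88/0.03 = 29.333.
Posterior odds = prior odds × LR₁ × LR₂ = 11.081.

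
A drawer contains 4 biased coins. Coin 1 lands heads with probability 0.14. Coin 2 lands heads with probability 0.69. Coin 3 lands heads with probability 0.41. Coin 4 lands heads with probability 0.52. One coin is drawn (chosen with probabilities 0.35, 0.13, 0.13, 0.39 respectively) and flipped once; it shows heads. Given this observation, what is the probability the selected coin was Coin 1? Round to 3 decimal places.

Posterior probability ≈ 0.124

P(heads|C1) = 0.14; P(heads|C2) = 0.69; P(heads|C3) = 0.41; P(heads|C4) = 0.52.
Prior × likelihood for each source: 0.35·0.14=0.04900, 0.13·0.69=0.08970, 0.13·0.41=0.05330, 0.39·0.52=0.2028. Summing gives P(heads) = 0.39480.
P(Coin 1 | heads) = 0.04900 / 0.39480 = 0.124.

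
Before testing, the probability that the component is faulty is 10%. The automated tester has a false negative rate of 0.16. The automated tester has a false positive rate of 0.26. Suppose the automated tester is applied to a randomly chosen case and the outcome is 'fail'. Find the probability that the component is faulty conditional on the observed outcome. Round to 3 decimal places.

P(H | E) ≈ 0.264

Write H for 'the component is faulty'. Prior odds H:¬H = 0.1/0.9 = 0.11111. For the 'fail' outcome, the likelihood ratio is 0.84/0.26 = 3.2308.
Posterior odds = 0.11111 × 3.2308 = 0.35897, so P(H|E) = 0.35897/(1+0.35897) = 0.264.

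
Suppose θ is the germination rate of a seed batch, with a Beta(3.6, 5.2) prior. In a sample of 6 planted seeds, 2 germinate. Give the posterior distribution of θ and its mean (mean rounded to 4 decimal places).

Observing 2 successes and 4 failures updates Beta(3.6, 5.2) by adding the success and failure counts to the two shape parameters: α = 3.6+2 = 5.6, β = 5.2+4 = 9.2.
E[θ | data] = 5.6/(5.6+9.2) = 0.3784.

Posterior: Beta(5.6, 9.2); mean ≈ 0.3784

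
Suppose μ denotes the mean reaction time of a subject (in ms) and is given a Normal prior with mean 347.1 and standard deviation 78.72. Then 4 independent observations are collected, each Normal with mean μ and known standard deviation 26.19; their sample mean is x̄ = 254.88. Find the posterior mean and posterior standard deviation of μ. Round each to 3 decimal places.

Prior precision 1/τ₀² = 1/78.72² = 0.00016137; data precision n/σ² = 4/26.19² = 0.00583162.
Posterior precision = 0.00016137 + 0.00583162 = 0.00599299, giving posterior SD = 1/√0.00599299 = 12.917.
Posterior mean = (0.00016137·347.1 + 0.00583162·254.88) / 0.00599299 = 257.363.

Posterior mean ≈ 257.363; posterior SD ≈ 12.917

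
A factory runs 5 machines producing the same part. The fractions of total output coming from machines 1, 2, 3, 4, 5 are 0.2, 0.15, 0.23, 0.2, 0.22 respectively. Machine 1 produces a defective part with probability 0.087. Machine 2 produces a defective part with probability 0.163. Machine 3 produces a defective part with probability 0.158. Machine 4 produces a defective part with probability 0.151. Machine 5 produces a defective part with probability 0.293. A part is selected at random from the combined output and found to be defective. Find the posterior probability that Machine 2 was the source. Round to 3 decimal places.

Tabulate prior·likelihood by source: [1] prior 0.2, lik 0.087, product 0.01740; [2] prior 0.15, lik 0.163, product 0.02445; [3] prior 0.23, lik 0.158, product 0.03634; [4] prior 0.2, lik 0.151, product 0.03020; [5] prior 0.22, lik 0.293, product 0.06446.
Normalizing constant = 0.17285; the posterior for Machine 2 is its product over the sum, 0.02445/0.17285 = 0.141.

Posterior probability ≈ 0.141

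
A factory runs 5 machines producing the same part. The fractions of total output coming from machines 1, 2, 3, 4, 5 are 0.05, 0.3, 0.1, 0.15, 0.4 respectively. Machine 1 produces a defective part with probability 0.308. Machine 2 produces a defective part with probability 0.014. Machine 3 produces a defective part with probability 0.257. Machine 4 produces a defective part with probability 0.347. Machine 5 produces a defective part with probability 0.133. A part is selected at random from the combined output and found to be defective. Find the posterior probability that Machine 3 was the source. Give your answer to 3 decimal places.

Tabulate prior·likelihood by source: [1] prior 0.05, lik 0.308, product 0.01540; [2] prior 0.3, lik 0.014, product 0.004200; [3] prior 0.1, lik 0.257, product 0.02570; [4] prior 0.15, lik 0.347, product 0.05205; [5] prior 0.4, lik 0.133, product 0.05320.
Normalizing constant = 0.15055; the posterior for Machine 3 is its product over the sum, 0.02570/0.15055 = 0.171.

Posterior probability ≈ 0.171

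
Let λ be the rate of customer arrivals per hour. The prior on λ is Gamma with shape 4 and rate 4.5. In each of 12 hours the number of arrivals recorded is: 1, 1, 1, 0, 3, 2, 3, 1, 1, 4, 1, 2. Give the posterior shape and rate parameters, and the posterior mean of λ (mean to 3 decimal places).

Total count ∑xᵢ = 20 over n = 12 hours.
Gamma is conjugate to the Poisson likelihood: posterior is Gamma(shape = 4+20 = 24, rate = 4.5+12 = 16.5).
Posterior mean = shape/rate = 24/16.5 = 1.455.

Posterior: Gamma(shape=24, rate=16.5); mean ≈ 1.455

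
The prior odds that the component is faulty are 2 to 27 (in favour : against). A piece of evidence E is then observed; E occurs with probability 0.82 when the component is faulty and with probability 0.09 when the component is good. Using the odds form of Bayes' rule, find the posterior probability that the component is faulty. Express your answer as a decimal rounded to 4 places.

Posterior probability ≈ 0.4029

Prior odds = 2/27 = 0.074074. In log-odds, ln(0.074074) = -2.6027.
Add log likelihood ratio: ln(9.1111) = 2.2095.
Posterior log-odds = -0.39320, so posterior odds = exp(-0.39320) = 0.67490. Converting, P(H|E) = 0.67490/1.6749 = 0.4029.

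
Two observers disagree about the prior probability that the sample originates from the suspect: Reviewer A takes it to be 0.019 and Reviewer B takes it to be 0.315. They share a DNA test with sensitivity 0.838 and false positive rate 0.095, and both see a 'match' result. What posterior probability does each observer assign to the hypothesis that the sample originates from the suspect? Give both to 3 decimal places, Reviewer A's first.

P('+'|H) = 0.838, P('+'|¬H) = 0.095.
Reviewer A: numerator 0.838·0.019 = 0.015922; evidence = 0.015922+0.095·0.981 = 0.10912; posterior = 0.146.
Reviewer B: numerator 0.838·0.315 = 0.26397; evidence = 0.26397+0.095·0.685 = 0.32904; posterior = 0.802.

Reviewer A: 0.146; Reviewer B: 0.802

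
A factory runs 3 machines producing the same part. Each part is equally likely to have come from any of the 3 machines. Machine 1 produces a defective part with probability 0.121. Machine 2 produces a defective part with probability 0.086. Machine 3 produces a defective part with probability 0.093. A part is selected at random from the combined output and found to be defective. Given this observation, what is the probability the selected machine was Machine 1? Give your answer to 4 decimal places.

Tabulate prior·likelihood by source: [1] prior 0.333333, lik 0.121, product 0.04033; [2] prior 0.333333, lik 0.086, product 0.02867; [3] prior 0.333333, lik 0.093, product 0.03100.
Normalizing constant = 0.10000; the posterior for Machine 1 is its product over the sum, 0.04033/0.10000 = 0.4033.

Posterior probability ≈ 0.4033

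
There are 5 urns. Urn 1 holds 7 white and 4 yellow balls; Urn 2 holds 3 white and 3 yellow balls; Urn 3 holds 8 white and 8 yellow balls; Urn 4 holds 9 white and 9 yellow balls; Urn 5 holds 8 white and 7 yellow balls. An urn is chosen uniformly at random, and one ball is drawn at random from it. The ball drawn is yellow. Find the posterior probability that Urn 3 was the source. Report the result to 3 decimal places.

Tabulate prior·likelihood by source: [1] prior 0.2, lik 0.3636, product 0.07273; [2] prior 0.2, lik 0.5, product 0.1000; [3] prior 0.2, lik 0.5, product 0.1000; [4] prior 0.2, lik 0.5, product 0.1000; [5] prior 0.2, lik 0.4667, product 0.09333.
Normalizing constant = 0.46606; the posterior for Urn 3 is its product over the sum, 0.1000/0.46606 = 0.215.

Posterior probability ≈ 0.215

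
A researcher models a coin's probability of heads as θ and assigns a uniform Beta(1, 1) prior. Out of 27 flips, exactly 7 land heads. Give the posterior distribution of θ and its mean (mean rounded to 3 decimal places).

Posterior: Beta(8, 21); mean ≈ 0.276

Observing 7 successes and 20 failures updates Beta(1, 1) by adding the success and failure counts to the two shape parameters: α = 1+7 = 8, β = 1+20 = 21.
Posterior mean = α/(α+β) = 8/29 = 0.276.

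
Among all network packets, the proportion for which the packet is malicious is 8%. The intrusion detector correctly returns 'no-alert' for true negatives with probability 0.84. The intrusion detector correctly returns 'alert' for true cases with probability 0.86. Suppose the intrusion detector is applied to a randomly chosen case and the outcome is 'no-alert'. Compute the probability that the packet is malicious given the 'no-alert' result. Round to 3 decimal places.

P(H | E) ≈ 0.014

Write H for 'the packet is malicious'. Prior odds H:¬H = 0.08/0.92 = 0.086957. For the 'no-alert' outcome, the likelihood ratio is 0.14/0.84 = 0.16667.
Posterior odds = 0.086957 × 0.16667 = 0.014493, so P(H|E) = 0.014493/(1+0.014493) = 0.014.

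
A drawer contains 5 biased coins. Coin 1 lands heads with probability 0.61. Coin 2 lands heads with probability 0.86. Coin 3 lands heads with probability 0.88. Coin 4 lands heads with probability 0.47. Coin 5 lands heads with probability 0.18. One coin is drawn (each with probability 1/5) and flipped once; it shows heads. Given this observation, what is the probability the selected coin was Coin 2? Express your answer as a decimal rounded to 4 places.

Posterior probability ≈ 0.2867

P(heads|C1) = 0.61; P(heads|C2) = 0.86; P(heads|C3) = 0.88; P(heads|C4) = 0.47; P(heads|C5) = 0.18.
Prior × likelihood for each source: 0.2·0.61=0.1220, 0.2·0.86=0.1720, 0.2·0.88=0.1760, 0.2·0.47=0.09400, 0.2·0.18=0.03600. Summing gives P(heads) = 0.60000.
P(Coin 2 | heads) = 0.1720 / 0.60000 = 0.2867.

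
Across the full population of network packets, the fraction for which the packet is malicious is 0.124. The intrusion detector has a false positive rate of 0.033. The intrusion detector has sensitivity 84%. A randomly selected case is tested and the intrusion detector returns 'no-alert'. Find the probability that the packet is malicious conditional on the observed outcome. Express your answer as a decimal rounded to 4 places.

Let H be the event that the packet is malicious. P(H) = 0.124, so P(¬H) = 0.876. With E the 'no-alert' result, P(E|H) = 0.16 and P(E|¬H) = 0.967.
P(E) = 0.16·0.124 + 0.967·0.876 = 0.019840 + 0.84709 = 0.86693.
By Bayes' theorem, P(H|E) = 0.019840 / 0.86693 = 0.0229.

P(H | E) ≈ 0.0229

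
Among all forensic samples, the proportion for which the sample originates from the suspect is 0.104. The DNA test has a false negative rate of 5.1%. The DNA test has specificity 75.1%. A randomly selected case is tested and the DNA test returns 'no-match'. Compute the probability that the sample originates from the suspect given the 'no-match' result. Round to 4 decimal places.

Write H for 'the sample originates from the suspect'. Prior odds H:¬H = 0.104/0.896 = 0.11607. For the 'no-match' outcome, the likelihood ratio is 0.051/0.751 = 0.067909.
Posterior odds = 0.11607 × 0.067909 = 0.0078823, so P(H|E) = 0.0078823/(1+0.0078823) = 0.0078.

P(H | E) ≈ 0.0078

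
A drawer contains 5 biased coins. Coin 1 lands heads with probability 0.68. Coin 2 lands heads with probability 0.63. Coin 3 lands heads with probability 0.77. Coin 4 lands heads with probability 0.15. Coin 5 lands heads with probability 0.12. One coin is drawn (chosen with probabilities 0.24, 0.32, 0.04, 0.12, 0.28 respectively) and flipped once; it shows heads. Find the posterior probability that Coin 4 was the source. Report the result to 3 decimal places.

Posterior probability ≈ 0.040

Tabulate prior·likelihood by source: [1] prior 0.24, lik 0.68, product 0.1632; [2] prior 0.32, lik 0.63, product 0.2016; [3] prior 0.04, lik 0.77, product 0.03080; [4] prior 0.12, lik 0.15, product 0.01800; [5] prior 0.28, lik 0.12, product 0.03360.
Normalizing constant = 0.44720; the posterior for Coin 4 is its product over the sum, 0.01800/0.44720 = 0.040.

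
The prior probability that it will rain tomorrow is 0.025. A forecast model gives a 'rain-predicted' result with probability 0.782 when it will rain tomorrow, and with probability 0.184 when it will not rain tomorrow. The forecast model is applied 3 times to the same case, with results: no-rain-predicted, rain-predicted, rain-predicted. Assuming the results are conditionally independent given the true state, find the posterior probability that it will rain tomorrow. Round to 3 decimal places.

Posterior P(H) ≈ 0.110

Let H be the event that it will rain tomorrow; start with P(H) = 0.025. P('rain-predicted'|H) = 0.782, P('rain-predicted'|¬H) = 0.184.
Update on result 1 ('no-rain-predicted'): P(H) ← 0.218·0.0250 / (0.218·0.0250 + 0.816·0.9750) = 0.0054500/0.80105 = 0.0068.
Update on result 2 ('rain-predicted'): P(H) ← 0.782·0.0068 / (0.782·0.0068 + 0.184·0.9932) = 0.0053204/0.18807 = 0.0283.
Update on result 3 ('rain-predicted'): P(H) ← 0.782·0.0283 / (0.782·0.0283 + 0.184·0.9717) = 0.022123/0.20092 = 0.1101.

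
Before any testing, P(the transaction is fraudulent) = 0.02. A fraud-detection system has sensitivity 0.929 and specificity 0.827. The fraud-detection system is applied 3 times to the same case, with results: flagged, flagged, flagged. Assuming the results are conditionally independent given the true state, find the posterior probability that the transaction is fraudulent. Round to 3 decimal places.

Posterior P(H) ≈ 0.760

With H the event that the transaction is fraudulent, the joint likelihood of the observed sequence is P(data|H) = 0.929·0.929·0.929 = 0.80177 and P(data|¬H) = 0.173·0.173·0.173 = 0.0051777.
Bayes: P(H|data) = 0.02·0.80177 / (0.02·0.80177 + 0.98·0.0051777) = 0.016035/0.021109 = 0.7596.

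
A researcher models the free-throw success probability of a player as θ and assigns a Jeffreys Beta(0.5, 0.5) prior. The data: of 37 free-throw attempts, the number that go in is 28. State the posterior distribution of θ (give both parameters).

Posterior: Beta(28.5, 9.5)

The binomial likelihood is conjugate to the Beta prior: with 28 successes and 9 failures, the posterior is Beta(0.5+28, 0.5+9) = Beta(28.5, 9.5).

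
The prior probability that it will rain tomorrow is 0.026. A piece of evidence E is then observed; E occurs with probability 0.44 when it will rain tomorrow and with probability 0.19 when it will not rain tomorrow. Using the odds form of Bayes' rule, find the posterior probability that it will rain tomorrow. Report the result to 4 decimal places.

Posterior probability ≈ 0.0582

Prior odds = 0.026/(1−0.026) = 0.026694.
Likelihood ratio for E = 0.44/0.19 = 2.3158.
Posterior odds = prior odds × LR = 0.061818.
Posterior probability = odds/(1+odds) = 0.061818/1.0618 = 0.0582.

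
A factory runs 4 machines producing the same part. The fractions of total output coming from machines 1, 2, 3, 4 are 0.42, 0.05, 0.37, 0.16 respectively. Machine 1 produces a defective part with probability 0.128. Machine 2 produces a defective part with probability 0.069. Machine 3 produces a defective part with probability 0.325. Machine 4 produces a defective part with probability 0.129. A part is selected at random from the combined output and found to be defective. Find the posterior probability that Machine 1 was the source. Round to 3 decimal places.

P(defective|M1) = 0.128; P(defective|M2) = 0.069; P(defective|M3) = 0.325; P(defective|M4) = 0.129.
Prior × likelihood for each source: 0.42·0.128=0.05376, 0.05·0.069=0.003450, 0.37·0.325=0.1202, 0.16·0.129=0.02064. Summing gives P(defective) = 0.19810.
P(Machine 1 | defective) = 0.05376 / 0.19810 = 0.271.

Posterior probability ≈ 0.271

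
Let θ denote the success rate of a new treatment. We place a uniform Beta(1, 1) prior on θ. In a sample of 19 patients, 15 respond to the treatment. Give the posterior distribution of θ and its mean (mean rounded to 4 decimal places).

Posterior: Beta(16, 5); mean ≈ 0.7619

The binomial likelihood is conjugate to the Beta prior: with 15 successes and 4 failures, the posterior is Beta(1+15, 1+4) = Beta(16, 5).
E[θ | data] = 16/(16+5) = 0.7619.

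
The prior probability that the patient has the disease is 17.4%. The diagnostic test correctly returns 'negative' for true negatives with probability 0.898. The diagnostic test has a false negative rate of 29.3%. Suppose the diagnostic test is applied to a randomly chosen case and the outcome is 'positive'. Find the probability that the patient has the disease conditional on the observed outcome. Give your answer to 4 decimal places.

P(H | E) ≈ 0.5935

Write H for 'the patient has the disease'. Prior odds H:¬H = 0.174/0.826 = 0.21065. For the 'positive' outcome, the likelihood ratio is 0.707/0.102 = 6.9314.
Posterior odds = 0.21065 × 6.9314 = 1.4601, so P(H|E) = 1.4601/(1+1.4601) = 0.5935.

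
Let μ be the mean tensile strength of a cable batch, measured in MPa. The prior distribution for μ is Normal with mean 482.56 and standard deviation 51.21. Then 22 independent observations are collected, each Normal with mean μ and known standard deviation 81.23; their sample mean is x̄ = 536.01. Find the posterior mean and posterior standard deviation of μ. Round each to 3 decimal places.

Prior precision 1/τ₀² = 1/51.21² = 0.00038132; data precision n/σ² = 22/81.23² = 0.00333419.
Posterior precision = 0.00038132 + 0.00333419 = 0.00371551, giving posterior SD = 1/√0.00371551 = 16.406.
Posterior mean = (0.00038132·482.56 + 0.00333419·536.01) / 0.00371551 = 530.524.

Posterior mean ≈ 530.524; posterior SD ≈ 16.406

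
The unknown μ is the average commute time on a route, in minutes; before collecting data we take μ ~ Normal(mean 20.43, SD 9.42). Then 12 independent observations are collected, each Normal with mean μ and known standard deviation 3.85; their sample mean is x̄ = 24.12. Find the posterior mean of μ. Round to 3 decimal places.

Prior precision 1/τ₀² = 1/9.42² = 0.0112693; data precision n/σ² = 12/3.85² = 0.809580.
Posterior precision = 0.0112693 + 0.809580 = 0.820849.
Posterior mean = (0.0112693·20.43 + 0.809580·24.12) / 0.820849 = 24.069.

Posterior mean ≈ 24.069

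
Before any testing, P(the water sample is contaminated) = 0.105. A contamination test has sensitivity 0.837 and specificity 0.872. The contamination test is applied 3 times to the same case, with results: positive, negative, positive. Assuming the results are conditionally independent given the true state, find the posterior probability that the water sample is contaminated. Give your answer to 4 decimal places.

Posterior P(H) ≈ 0.4839

Let H be the event that the water sample is contaminated; start with P(H) = 0.105. P('positive'|H) = 0.837, P('positive'|¬H) = 0.128.
Update on result 1 ('positive'): P(H) ← 0.837·0.1050 / (0.837·0.1050 + 0.128·0.8950) = 0.087885/0.20244 = 0.4341.
Update on result 2 ('negative'): P(H) ← 0.163·0.4341 / (0.163·0.4341 + 0.872·0.5659) = 0.070761/0.56421 = 0.1254.
Update on result 3 ('positive'): P(H) ← 0.837·0.1254 / (0.837·0.1254 + 0.128·0.8746) = 0.10497/0.21692 = 0.4839.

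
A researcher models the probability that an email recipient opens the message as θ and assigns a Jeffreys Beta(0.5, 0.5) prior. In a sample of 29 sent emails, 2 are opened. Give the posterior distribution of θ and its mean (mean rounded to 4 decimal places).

Posterior: Beta(2.5, 27.5); mean ≈ 0.0833

The binomial likelihood is conjugate to the Beta prior: with 2 successes and 27 failures, the posterior is Beta(0.5+2, 0.5+27) = Beta(2.5, 27.5).
Posterior mean = α/(α+β) = 2.5/30 = 0.0833.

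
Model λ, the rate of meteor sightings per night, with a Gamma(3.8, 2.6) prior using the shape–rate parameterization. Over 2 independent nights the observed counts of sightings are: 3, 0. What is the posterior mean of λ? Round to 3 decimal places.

The Poisson likelihood adds the total count to the shape and the number of exposure periods to the rate. Here ∑xᵢ = 3 and n = 2, so shape 3.8→6.8 and rate 2.6→4.6.
Posterior mean = shape/rate = 6.8/4.6 = 1.478.

Posterior mean ≈ 1.478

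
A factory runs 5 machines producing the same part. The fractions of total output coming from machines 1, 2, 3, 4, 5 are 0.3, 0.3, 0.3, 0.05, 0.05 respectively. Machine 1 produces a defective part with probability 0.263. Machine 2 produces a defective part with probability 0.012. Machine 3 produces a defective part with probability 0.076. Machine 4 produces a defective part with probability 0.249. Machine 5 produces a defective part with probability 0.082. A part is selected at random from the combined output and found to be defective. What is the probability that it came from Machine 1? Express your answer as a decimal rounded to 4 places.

Posterior probability ≈ 0.6475

P(defective|M1) = 0.263; P(defective|M2) = 0.012; P(defective|M3) = 0.076; P(defective|M4) = 0.249; P(defective|M5) = 0.082.
Prior × likelihood for each source: 0.3·0.263=0.07890, 0.3·0.012=0.003600, 0.3·0.076=0.02280, 0.05·0.249=0.01245, 0.05·0.082=0.004100. Summing gives P(defective) = 0.12185.
P(Machine 1 | defective) = 0.07890 / 0.12185 = 0.6475.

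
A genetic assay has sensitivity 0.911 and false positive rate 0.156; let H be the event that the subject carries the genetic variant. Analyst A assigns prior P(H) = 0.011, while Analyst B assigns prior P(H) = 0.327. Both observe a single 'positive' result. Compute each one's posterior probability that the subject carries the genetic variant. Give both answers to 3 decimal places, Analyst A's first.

P('+'|H) = 0.911, P('+'|¬H) = 0.156.
Analyst A: numerator 0.911·0.011 = 0.010021; evidence = 0.010021+0.156·0.989 = 0.16431; posterior = 0.061.
Analyst B: numerator 0.911·0.327 = 0.29790; evidence = 0.29790+0.156·0.673 = 0.40289; posterior = 0.739.

Analyst A: 0.061; Analyst B: 0.739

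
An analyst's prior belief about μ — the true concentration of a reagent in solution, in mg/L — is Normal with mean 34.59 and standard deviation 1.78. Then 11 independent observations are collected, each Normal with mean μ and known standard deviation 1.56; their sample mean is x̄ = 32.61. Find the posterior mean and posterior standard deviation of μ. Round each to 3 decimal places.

Prior precision 1/τ₀² = 1/1.78² = 0.315617; data precision n/σ² = 11/1.56² = 4.52005.
Posterior precision = 0.315617 + 4.52005 = 4.83567, giving posterior SD = 1/√4.83567 = 0.455.
Posterior mean = (0.315617·34.59 + 4.52005·32.61) / 4.83567 = 32.739.

Posterior mean ≈ 32.739; posterior SD ≈ 0.455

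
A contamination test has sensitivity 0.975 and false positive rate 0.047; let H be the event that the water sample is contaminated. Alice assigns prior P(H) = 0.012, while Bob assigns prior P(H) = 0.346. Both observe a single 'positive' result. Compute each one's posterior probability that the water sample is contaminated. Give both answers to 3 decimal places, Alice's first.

Alice: 0.201; Bob: 0.916

The likelihood ratio for a 'positive' result is 0.975/0.047 = 20.745.
Alice: prior odds 0.012/0.988 = 0.012146; posterior odds 0.25196; posterior probability 0.201.
Bob: prior odds 0.346/0.654 = 0.52905; posterior odds 10.975; posterior probability 0.916.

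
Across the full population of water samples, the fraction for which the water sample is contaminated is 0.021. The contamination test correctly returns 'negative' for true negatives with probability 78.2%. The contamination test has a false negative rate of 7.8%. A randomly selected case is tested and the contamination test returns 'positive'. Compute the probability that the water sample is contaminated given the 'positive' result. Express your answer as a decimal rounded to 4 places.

P(H | E) ≈ 0.0832

Write H for 'the water sample is contaminated'. Prior odds H:¬H = 0.021/0.979 = 0.021450. For the 'positive' outcome, the likelihood ratio is 0.922/0.218 = 4.2294.
Posterior odds = 0.021450 × 4.2294 = 0.090722, so P(H|E) = 0.090722/(1+0.090722) = 0.0832.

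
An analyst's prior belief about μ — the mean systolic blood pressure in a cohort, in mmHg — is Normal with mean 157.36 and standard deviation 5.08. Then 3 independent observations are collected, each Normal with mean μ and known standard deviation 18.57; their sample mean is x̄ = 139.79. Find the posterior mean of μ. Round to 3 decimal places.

Posterior mean ≈ 154.139

Prior precision 1/τ₀² = 1/5.08² = 0.0387501; data precision n/σ² = 3/18.57² = 0.00869956.
Posterior precision = 0.0387501 + 0.00869956 = 0.0474496.
Posterior mean = (0.0387501·157.36 + 0.00869956·139.79) / 0.0474496 = 154.139.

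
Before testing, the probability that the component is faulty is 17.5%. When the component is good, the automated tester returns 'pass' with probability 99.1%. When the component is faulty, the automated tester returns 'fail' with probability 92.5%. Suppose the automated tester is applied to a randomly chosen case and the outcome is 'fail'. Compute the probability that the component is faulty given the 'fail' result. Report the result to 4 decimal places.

P(H | E) ≈ 0.9561

Let H be the event that the component is faulty. P(H) = 0.175, so P(¬H) = 0.825. With E the 'fail' result, P(E|H) = 0.925 and P(E|¬H) = 0.009.
P(E) = 0.925·0.175 + 0.009·0.825 = 0.16187 + 0.0074250 = 0.16930.
By Bayes' theorem, P(H|E) = 0.16187 / 0.16930 = 0.9561.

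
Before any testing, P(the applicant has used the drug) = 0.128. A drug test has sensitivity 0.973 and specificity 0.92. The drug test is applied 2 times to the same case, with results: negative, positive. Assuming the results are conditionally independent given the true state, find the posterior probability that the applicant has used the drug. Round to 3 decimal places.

Posterior P(H) ≈ 0.050

Let H be the event that the applicant has used the drug; start with P(H) = 0.128. P('positive'|H) = 0.973, P('positive'|¬H) = 0.08.
Update on result 1 ('negative'): P(H) ← 0.027·0.1280 / (0.027·0.1280 + 0.92·0.8720) = 0.0034560/0.80570 = 0.0043.
Update on result 2 ('positive'): P(H) ← 0.973·0.0043 / (0.973·0.0043 + 0.08·0.9957) = 0.0041736/0.083830 = 0.0498.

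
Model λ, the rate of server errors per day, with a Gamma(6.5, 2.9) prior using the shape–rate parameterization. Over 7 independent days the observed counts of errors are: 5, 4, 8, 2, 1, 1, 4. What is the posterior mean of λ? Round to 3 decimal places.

Total count ∑xᵢ = 25 over n = 7 days.
Gamma is conjugate to the Poisson likelihood: posterior is Gamma(shape = 6.5+25 = 31.5, rate = 2.9+7 = 9.9).
E[λ | data] = 31.5/9.9 = 3.182.

Posterior mean ≈ 3.182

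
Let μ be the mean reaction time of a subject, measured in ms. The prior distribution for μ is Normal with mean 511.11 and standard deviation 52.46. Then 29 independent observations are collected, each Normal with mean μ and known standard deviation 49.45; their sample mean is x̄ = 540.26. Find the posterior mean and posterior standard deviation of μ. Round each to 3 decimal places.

With known σ, the Normal prior is conjugate. Weight on the data is w = (n/σ²)/(n/σ² + 1/τ₀²) = 0.0118595/(0.0118595+0.00036337) = 0.97027.
Posterior mean = w·x̄ + (1−w)·μ₀ = 0.97027·540.26 + 0.029728·511.11 = 539.393. Posterior variance = 1/(0.0118595+0.00036337) = 81.8141, so SD = 9.045.

Posterior mean ≈ 539.393; posterior SD ≈ 9.045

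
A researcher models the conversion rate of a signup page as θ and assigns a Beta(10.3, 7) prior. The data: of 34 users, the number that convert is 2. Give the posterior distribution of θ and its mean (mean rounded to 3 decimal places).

Posterior: Beta(12.3, 39); mean ≈ 0.240

Observing 2 successes and 32 failures updates Beta(10.3, 7) by adding the success and failure counts to the two shape parameters: α = 10.3+2 = 12.3, β = 7+32 = 39.
E[θ | data] = 12.3/(12.3+39) = 0.240.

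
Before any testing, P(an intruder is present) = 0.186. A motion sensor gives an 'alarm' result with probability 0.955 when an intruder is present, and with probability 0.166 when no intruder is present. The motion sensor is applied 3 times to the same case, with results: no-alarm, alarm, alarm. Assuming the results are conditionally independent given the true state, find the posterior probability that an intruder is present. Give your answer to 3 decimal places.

Let H be the event that an intruder is present; start with P(H) = 0.186. P('alarm'|H) = 0.955, P('alarm'|¬H) = 0.166.
Update on result 1 ('no-alarm'): P(H) ← 0.045·0.1860 / (0.045·0.1860 + 0.834·0.8140) = 0.0083700/0.68725 = 0.0122.
Update on result 2 ('alarm'): P(H) ← 0.955·0.0122 / (0.955·0.0122 + 0.166·0.9878) = 0.011631/0.17561 = 0.0662.
Update on result 3 ('alarm'): P(H) ← 0.955·0.0662 / (0.955·0.0662 + 0.166·0.9338) = 0.063252/0.21826 = 0.2898.

Posterior P(H) ≈ 0.290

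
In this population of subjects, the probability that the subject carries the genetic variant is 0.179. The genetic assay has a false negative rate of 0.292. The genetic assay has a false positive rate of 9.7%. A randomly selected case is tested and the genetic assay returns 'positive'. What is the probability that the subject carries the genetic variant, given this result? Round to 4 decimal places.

Write H for 'the subject carries the genetic variant'. Prior odds H:¬H = 0.179/0.821 = 0.21803. For the 'positive' outcome, the likelihood ratio is 0.708/0.097 = 7.2990.
Posterior odds = 0.21803 × 7.2990 = 1.5914, so P(H|E) = 1.5914/(1+1.5914) = 0.6141.

P(H | E) ≈ 0.6141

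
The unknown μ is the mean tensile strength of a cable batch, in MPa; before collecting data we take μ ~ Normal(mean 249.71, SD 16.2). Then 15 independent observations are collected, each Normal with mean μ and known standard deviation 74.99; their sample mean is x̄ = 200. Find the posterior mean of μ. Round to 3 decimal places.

Posterior mean ≈ 229.241

Prior precision 1/τ₀² = 1/16.2² = 0.00381039; data precision n/σ² = 15/74.99² = 0.00266738.
Posterior precision = 0.00381039 + 0.00266738 = 0.00647777.
Posterior mean = (0.00381039·249.71 + 0.00266738·200) / 0.00647777 = 229.241.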